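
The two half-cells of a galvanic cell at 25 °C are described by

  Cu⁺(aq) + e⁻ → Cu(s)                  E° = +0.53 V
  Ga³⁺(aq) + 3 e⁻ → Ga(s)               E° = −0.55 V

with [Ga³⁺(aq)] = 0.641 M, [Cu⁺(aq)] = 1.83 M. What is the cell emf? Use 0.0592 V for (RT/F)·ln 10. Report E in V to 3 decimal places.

The Cu⁺/Cu couple has the more positive E°, so it is the cathode; Ga³⁺/Ga is the anode.
The standard potential is +0.53 − (−0.55) = +1.08 V and the balanced reaction transfers n = 3 electrons.
For the overall reaction 3 Cu⁺(aq) + Ga(s) → 3 Cu(s) + Ga³⁺(aq), Q = [Ga³⁺(aq)] / [Cu⁺(aq)]^3 = 0.105, giving log Q = −0.980.
Applying E = E° − (RT ln10/nF)·log Q gives +1.08 − (0.0592/3)(−0.980) = +1.099 V.

+1.099 V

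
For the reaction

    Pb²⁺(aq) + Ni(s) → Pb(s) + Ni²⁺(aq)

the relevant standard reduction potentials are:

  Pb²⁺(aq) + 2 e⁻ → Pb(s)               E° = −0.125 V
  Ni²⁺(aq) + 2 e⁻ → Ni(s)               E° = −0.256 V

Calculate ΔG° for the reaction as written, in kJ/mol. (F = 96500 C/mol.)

−25.3 kJ/mol

In the reaction as written Pb²⁺(aq) is reduced, so the Pb²⁺/Pb couple is the cathode and Ni²⁺/Ni is the anode.
E°cell = −0.125 − (−0.256) = +0.131 V; balancing electrons gives n = 2.
ΔG° = −nFE°cell = −(2)(96500)(+0.131) J/mol = −25.3 kJ/mol.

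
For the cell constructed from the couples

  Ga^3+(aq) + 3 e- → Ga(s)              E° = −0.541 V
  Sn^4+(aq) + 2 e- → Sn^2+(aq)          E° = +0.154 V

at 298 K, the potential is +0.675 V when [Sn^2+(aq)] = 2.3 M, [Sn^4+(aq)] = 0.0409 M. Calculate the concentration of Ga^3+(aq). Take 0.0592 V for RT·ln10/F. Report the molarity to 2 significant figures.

0.024 M

Sn⁴⁺/Sn²⁺ is the cathode (higher E°); E°cell = +0.154 − (−0.541) = +0.695 V with n = 6.
Rearranging E = E° − (0.0592/n)·log Q gives log Q = 6(+0.695 − (+0.675))/0.0592 = 2.027.
The balanced reaction is 3 Sn^4+(aq) + 2 Ga(s) → 3 Sn^2+(aq) + 2 Ga^3+(aq), so Q = ([Sn^2+(aq)]^3·[Ga^3+(aq)]^2) / [Sn^4+(aq)]^3.
Solving for the unknown gives log [Ga^3+(aq)] = −1.612, so [Ga^3+(aq)] ≈ 0.024 M.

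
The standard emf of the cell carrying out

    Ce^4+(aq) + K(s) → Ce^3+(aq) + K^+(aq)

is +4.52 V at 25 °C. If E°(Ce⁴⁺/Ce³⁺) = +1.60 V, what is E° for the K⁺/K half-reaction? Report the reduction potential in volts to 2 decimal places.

In the reaction as written the Ce⁴⁺/Ce³⁺ couple is reduced (cathode) and K⁺/K is oxidized (anode), so E°cell = E°(Ce⁴⁺/Ce³⁺) − E°(K⁺/K).
E°(K⁺/K) = E°(cathode) − E°cell = +1.60 − (+4.52) = −2.92 V.

−2.92 V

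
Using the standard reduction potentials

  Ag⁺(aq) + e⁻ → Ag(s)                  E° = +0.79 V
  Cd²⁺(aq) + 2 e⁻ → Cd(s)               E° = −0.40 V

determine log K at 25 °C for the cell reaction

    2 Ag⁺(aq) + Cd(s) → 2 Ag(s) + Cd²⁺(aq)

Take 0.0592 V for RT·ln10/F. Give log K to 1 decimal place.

log K = 40.2

The Ag⁺/Ag couple is reduced (cathode); E°cell = +0.79 − (−0.40) = +1.19 V with n = 2.
At equilibrium E = 0, so log K = nE°cell / 0.0592 = (2)(+1.19) / 0.0592 = 40.2.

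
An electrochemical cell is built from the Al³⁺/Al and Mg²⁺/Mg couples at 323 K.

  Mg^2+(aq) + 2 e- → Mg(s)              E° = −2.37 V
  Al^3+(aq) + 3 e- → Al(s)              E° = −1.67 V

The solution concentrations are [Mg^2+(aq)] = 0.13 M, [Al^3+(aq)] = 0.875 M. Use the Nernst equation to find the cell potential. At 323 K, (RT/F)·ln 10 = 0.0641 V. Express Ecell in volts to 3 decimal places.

+0.727 V

Al³⁺/Al is reduced (cathode, E° = −1.67 V) and Mg²⁺/Mg is oxidized (anode).
E°cell = −1.67 − (−2.37) = +0.70 V, with n = 6 electrons transferred.
For the overall reaction 2 Al^3+(aq) + 3 Mg(s) → 2 Al(s) + 3 Mg^2+(aq), Q = [Mg^2+(aq)]^3 / [Al^3+(aq)]^2 = 0.00287, giving log Q = −2.542.
E = E° − (0.0641/n)·log Q = +0.70 − (0.0641/6)(−2.542) = +0.727 V.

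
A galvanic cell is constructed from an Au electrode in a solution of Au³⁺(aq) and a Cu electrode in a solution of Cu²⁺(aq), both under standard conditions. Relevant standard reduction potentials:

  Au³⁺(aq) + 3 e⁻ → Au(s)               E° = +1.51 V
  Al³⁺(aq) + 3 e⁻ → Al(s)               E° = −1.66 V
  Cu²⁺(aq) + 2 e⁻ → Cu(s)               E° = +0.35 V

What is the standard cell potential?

+1.16 V

Of the two couples in this cell, the one with the more positive reduction potential is reduced at the cathode: here that is Au³⁺/Au (+1.51 V); Cu²⁺/Cu (+0.35 V) is the anode.
E°cell = E°(cathode) − E°(anode) = +1.51 − (+0.35) = +1.16 V.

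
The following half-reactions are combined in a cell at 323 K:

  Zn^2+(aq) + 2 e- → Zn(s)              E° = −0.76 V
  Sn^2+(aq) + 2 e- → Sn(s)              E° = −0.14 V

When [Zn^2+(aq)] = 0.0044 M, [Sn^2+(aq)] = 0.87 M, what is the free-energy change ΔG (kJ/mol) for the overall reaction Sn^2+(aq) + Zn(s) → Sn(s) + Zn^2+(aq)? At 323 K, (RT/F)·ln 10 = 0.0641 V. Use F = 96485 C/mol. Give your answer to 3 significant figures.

−134 kJ/mol

E°cell = −0.14 − (−0.76) = +0.62 V; the balanced reaction transfers n = 2 electrons.
The reaction quotient is [Zn^2+(aq)] / [Sn^2+(aq)] = 0.00506; by Nernst, E = +0.62 − (0.0641/2)(−2.296) = +0.6936 V.
ΔG = −nFE = −(2)(96485)(+0.6936) J/mol = −134 kJ/mol.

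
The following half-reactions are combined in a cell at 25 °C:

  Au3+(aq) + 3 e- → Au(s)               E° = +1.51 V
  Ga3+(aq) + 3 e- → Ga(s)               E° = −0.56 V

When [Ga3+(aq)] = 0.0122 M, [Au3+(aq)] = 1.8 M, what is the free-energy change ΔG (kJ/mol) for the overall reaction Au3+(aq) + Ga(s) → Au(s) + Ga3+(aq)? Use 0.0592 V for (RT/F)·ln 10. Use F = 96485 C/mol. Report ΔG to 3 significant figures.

The standard cell potential is +1.51 − (−0.56) = +2.07 V, with n = 3 electrons in the balanced equation.
The reaction quotient is [Ga3+(aq)] / [Au3+(aq)] = 0.00678; by Nernst, E = +2.07 − (0.0592/3)(−2.169) = +2.1128 V.
Then ΔG = −nFE = −3 × 96485 × +2.1128 J/mol = −612 kJ/mol.

−612 kJ/mol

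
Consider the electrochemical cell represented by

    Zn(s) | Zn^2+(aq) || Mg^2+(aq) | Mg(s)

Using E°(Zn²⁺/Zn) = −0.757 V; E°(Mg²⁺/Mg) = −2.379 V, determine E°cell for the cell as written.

−1.622 V

By convention the left-hand electrode in cell notation is the anode (oxidation) and the right-hand electrode is the cathode (reduction).
E°cell = E°(right) − E°(left) = −2.379 − (−0.757) = −1.622 V.
The negative sign shows that, as written, the cell would require an external voltage to drive the reaction.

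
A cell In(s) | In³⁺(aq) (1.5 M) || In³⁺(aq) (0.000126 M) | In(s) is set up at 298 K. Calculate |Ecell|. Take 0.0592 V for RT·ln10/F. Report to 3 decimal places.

For a concentration cell E°cell = 0, since both electrodes use the same couple.
The compartment with the higher In³⁺(aq) concentration (1.5 M) acts as the cathode; ions are reduced there and produced at the dilute (0.000126 M) anode.
With n = 3, Ecell = −(0.0592/3)·log([dilute]/[conc]) = −(0.0592/3)·log(0.000126/1.5) = +0.080 V.

0.080 V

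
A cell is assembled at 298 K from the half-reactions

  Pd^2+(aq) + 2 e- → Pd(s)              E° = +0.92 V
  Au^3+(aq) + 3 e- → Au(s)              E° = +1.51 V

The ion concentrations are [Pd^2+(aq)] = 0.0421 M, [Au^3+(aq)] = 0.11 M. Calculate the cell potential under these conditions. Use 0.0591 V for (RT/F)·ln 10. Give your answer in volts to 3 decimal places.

+0.612 V

Au³⁺/Au is reduced (cathode, E° = +1.51 V) and Pd²⁺/Pd is oxidized (anode).
E°cell = +1.51 − (+0.92) = +0.59 V, with n = 6 electrons transferred.
For the overall reaction 2 Au^3+(aq) + 3 Pd(s) → 2 Au(s) + 3 Pd^2+(aq), Q = [Pd^2+(aq)]^3 / [Au^3+(aq)]^2 = 0.00617, giving log Q = −2.210.
By the Nernst equation, E = +0.59 − (0.0591/6)·(−2.210) = +0.612 V.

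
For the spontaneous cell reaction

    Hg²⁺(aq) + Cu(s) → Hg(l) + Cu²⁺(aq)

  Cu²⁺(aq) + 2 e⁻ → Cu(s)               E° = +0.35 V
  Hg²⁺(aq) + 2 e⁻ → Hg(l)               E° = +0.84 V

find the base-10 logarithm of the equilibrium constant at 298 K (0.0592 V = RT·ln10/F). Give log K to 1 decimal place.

log K = 16.6

The Hg²⁺/Hg couple is reduced (cathode); E°cell = +0.84 − (+0.35) = +0.49 V with n = 2.
At equilibrium E = 0, so log K = nE°cell / 0.0592 = (2)(+0.49) / 0.0592 = 16.6.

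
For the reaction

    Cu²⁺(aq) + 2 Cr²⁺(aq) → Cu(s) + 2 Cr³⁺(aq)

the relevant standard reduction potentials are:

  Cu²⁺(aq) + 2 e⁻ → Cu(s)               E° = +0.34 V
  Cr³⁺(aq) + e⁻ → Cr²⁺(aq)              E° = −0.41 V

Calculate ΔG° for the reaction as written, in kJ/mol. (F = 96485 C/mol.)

In the reaction as written Cu²⁺(aq) is reduced, so the Cu²⁺/Cu couple is the cathode and Cr³⁺/Cr²⁺ is the anode.
E°cell = +0.34 − (−0.41) = +0.75 V; balancing electrons gives n = 2.
ΔG° = −nFE°cell = −(2)(96485)(+0.75) J/mol = −145 kJ/mol.

−145 kJ/mol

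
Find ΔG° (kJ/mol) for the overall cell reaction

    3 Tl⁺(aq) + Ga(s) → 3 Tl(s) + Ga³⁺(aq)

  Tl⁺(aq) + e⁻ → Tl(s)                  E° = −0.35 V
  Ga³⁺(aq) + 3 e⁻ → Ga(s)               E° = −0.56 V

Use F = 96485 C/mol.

−60.8 kJ/mol

In the reaction as written Tl⁺(aq) is reduced, so the Tl⁺/Tl couple is the cathode and Ga³⁺/Ga is the anode.
E°cell = −0.35 − (−0.56) = +0.21 V; balancing electrons gives n = 3.
ΔG° = −nFE°cell = −(3)(96485)(+0.21) J/mol = −60.8 kJ/mol.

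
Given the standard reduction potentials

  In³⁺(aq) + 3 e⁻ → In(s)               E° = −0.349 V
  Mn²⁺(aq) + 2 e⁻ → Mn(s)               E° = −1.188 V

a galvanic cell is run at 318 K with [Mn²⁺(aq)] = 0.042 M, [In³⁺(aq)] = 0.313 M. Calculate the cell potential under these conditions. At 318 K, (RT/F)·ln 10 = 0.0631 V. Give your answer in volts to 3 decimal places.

Since E°(In³⁺/In) > E°(Mn²⁺/Mn), In³⁺/In serves as the cathode.
E°cell = E°cat − E°an = −0.349 − (−1.188) = +0.839 V; n = 6.
The balanced reaction is 2 In³⁺(aq) + 3 Mn(s) → 2 In(s) + 3 Mn²⁺(aq), so Q = [Mn²⁺(aq)]^3 / [In³⁺(aq)]^2 = 0.000756 and log Q = −3.121.
E = E° − (0.0631/n)·log Q = +0.839 − (0.0631/6)(−3.121) = +0.872 V.

+0.872 V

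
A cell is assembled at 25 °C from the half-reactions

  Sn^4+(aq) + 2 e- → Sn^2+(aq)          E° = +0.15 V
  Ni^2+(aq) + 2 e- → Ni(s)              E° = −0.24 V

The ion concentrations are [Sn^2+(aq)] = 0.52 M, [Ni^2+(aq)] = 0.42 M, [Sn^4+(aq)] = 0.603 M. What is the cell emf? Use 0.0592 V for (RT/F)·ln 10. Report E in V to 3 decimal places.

Sn⁴⁺/Sn²⁺ is reduced (cathode, E° = +0.15 V) and Ni²⁺/Ni is oxidized (anode).
E°cell = +0.15 − (−0.24) = +0.39 V, with n = 2 electrons transferred.
The balanced reaction is Sn^4+(aq) + Ni(s) → Sn^2+(aq) + Ni^2+(aq), so Q = ([Sn^2+(aq)]·[Ni^2+(aq)]) / [Sn^4+(aq)] = 0.362 and log Q = −0.441.
By the Nernst equation, E = +0.39 − (0.0592/2)·(−0.441) = +0.403 V.

+0.403 V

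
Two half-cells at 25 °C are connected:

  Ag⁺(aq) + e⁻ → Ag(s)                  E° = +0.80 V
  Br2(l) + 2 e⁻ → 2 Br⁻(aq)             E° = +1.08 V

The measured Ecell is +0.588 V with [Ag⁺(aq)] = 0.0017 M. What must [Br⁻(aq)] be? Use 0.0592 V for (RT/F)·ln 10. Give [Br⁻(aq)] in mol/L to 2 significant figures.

0.0037 M

With Br₂/Br⁻ at the cathode and Ag⁺/Ag at the anode, E°cell = +1.08 − (+0.80) = +0.28 V (n = 2).
From the Nernst equation, log Q = n(E° − E)/0.0592 = 2·(+0.28 − (+0.588))/0.0592 = −10.405.
Balancing electrons gives Br2(l) + 2 Ag(s) → 2 Br⁻(aq) + 2 Ag⁺(aq); thus Q = [Br⁻(aq)]^2·[Ag⁺(aq)]^2.
Substituting the known concentrations and solving, log [Br⁻(aq)] = −2.433 and [Br⁻(aq)] = 0.0037 M.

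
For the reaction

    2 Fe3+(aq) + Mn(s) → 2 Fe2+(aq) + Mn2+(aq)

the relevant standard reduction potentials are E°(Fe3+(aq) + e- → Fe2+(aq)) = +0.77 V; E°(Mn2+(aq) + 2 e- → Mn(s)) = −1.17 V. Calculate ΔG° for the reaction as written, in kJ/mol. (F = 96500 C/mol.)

In the reaction as written Fe3+(aq) is reduced, so the Fe³⁺/Fe²⁺ couple is the cathode and Mn²⁺/Mn is the anode.
E°cell = +0.77 − (−1.17) = +1.94 V; balancing electrons gives n = 2.
ΔG° = −nFE°cell = −(2)(96500)(+1.94) J/mol = −374 kJ/mol.

−374 kJ/mol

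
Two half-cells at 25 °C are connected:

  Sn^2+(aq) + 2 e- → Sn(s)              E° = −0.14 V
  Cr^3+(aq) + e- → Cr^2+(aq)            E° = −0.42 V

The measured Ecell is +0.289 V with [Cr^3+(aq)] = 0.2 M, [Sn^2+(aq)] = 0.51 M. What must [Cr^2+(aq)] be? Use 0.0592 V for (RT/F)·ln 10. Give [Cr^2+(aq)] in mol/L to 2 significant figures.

The Sn²⁺/Sn couple has the larger reduction potential, so it is the cathode: E°cell = −0.14 − (−0.42) = +0.28 V and n = 2.
From the Nernst equation, log Q = n(E° − E)/0.0592 = 2·(+0.28 − (+0.289))/0.0592 = −0.304.
For Sn^2+(aq) + 2 Cr^2+(aq) → Sn(s) + 2 Cr^3+(aq), the reaction quotient is Q = [Cr^3+(aq)]^2 / ([Sn^2+(aq)]·[Cr^2+(aq)]^2).
Substituting the known concentrations and solving, log [Cr^2+(aq)] = −0.401 and [Cr^2+(aq)] = 0.40 M.

0.40 M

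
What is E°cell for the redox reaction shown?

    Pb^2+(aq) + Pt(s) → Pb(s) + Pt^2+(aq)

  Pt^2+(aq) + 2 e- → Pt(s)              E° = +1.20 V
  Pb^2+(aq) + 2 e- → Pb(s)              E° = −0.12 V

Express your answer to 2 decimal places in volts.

−1.32 V

Pb^2+(aq) gains electrons, so the Pb²⁺/Pb couple is the cathode; the Pt²⁺/Pt couple is the anode.
E°cell = E°(cathode) − E°(anode) = −0.12 − (+1.20) = −1.32 V.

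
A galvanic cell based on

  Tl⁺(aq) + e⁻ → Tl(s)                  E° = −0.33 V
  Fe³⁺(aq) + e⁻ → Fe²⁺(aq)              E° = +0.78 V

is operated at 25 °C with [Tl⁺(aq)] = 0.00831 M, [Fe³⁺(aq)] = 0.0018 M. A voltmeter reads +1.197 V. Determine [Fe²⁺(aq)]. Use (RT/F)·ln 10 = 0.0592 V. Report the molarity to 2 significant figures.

0.0073 M

With Fe³⁺/Fe²⁺ at the cathode and Tl⁺/Tl at the anode, E°cell = +0.78 − (−0.33) = +1.11 V (n = 1).
Since E = E° − (0.0592/n)·log Q, log Q = n(E° − E)/0.0592 = −1.470.
Balancing electrons gives Fe³⁺(aq) + Tl(s) → Fe²⁺(aq) + Tl⁺(aq); thus Q = ([Fe²⁺(aq)]·[Tl⁺(aq)]) / [Fe³⁺(aq)].
Solving for the unknown gives log [Fe²⁺(aq)] = −2.134, so [Fe²⁺(aq)] ≈ 0.0073 M.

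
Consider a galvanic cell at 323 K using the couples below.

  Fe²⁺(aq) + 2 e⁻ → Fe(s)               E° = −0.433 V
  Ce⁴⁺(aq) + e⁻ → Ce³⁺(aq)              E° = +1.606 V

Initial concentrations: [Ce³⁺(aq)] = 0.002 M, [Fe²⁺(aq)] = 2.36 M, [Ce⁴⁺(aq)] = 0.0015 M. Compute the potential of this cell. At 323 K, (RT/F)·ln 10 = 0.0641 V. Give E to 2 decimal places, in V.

+2.02 V

The Ce⁴⁺/Ce³⁺ couple has the more positive E°, so it is the cathode; Fe²⁺/Fe is the anode.
E°cell = +1.606 − (−0.433) = +2.039 V, with n = 2 electrons transferred.
The balanced reaction is 2 Ce⁴⁺(aq) + Fe(s) → 2 Ce³⁺(aq) + Fe²⁺(aq), so Q = ([Ce³⁺(aq)]^2·[Fe²⁺(aq)]) / [Ce⁴⁺(aq)]^2 = 4.2 and log Q = 0.623.
By the Nernst equation, E = +2.039 − (0.0641/2)·(0.623) = +2.02 V.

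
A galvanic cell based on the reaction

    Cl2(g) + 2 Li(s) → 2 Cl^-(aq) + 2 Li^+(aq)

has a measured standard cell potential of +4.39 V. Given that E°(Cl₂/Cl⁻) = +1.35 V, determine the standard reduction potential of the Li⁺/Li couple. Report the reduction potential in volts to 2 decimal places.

In the reaction as written the Cl₂/Cl⁻ couple is reduced (cathode) and Li⁺/Li is oxidized (anode), so E°cell = E°(Cl₂/Cl⁻) − E°(Li⁺/Li).
E°(Li⁺/Li) = E°(cathode) − E°cell = +1.35 − (+4.39) = −3.04 V.

−3.04 V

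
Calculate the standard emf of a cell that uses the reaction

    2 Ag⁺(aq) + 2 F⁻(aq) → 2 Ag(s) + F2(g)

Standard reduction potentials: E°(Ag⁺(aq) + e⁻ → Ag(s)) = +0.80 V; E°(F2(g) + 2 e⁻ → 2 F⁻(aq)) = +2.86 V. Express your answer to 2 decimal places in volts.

−2.06 V

Ag⁺(aq) gains electrons, so the Ag⁺/Ag couple is the cathode; the F₂/F⁻ couple is the anode.
E°cell = E°(cathode) − E°(anode) = +0.80 − (+2.86) = −2.06 V.
The negative E°cell means the reaction is non-spontaneous in the direction written.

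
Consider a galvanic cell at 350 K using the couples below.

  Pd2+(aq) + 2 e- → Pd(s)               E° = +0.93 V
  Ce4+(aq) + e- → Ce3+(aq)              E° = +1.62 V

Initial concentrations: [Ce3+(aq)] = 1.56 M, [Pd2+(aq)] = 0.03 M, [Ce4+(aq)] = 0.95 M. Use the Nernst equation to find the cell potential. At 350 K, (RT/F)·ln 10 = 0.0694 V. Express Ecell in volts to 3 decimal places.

Ce⁴⁺/Ce³⁺ is reduced (cathode, E° = +1.62 V) and Pd²⁺/Pd is oxidized (anode).
E°cell = +1.62 − (+0.93) = +0.69 V, with n = 2 electrons transferred.
For the overall reaction 2 Ce4+(aq) + Pd(s) → 2 Ce3+(aq) + Pd2+(aq), Q = ([Ce3+(aq)]^2·[Pd2+(aq)]) / [Ce4+(aq)]^2 = 0.0809, giving log Q = −1.092.
E = E° − (0.0694/n)·log Q = +0.69 − (0.0694/2)(−1.092) = +0.728 V.

+0.728 V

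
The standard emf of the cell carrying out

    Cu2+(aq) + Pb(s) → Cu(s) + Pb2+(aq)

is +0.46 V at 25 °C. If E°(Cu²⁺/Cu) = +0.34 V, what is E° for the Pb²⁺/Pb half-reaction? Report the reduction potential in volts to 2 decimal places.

−0.12 V

In the reaction as written the Cu²⁺/Cu couple is reduced (cathode) and Pb²⁺/Pb is oxidized (anode), so E°cell = E°(Cu²⁺/Cu) − E°(Pb²⁺/Pb).
E°(Pb²⁺/Pb) = E°(cathode) − E°cell = +0.34 − (+0.46) = −0.12 V.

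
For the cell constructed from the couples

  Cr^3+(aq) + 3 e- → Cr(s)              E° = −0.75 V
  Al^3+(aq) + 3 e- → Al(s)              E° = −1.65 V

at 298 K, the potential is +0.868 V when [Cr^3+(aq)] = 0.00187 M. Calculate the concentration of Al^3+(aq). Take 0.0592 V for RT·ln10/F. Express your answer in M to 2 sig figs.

0.078 M

With Cr³⁺/Cr at the cathode and Al³⁺/Al at the anode, E°cell = −0.75 − (−1.65) = +0.90 V (n = 3).
Since E = E° − (0.0592/n)·log Q, log Q = n(E° − E)/0.0592 = 1.622.
For Cr^3+(aq) + Al(s) → Cr(s) + Al^3+(aq), the reaction quotient is Q = [Al^3+(aq)] / [Cr^3+(aq)].
Solving for the unknown gives log [Al^3+(aq)] = −1.106, so [Al^3+(aq)] ≈ 0.078 M.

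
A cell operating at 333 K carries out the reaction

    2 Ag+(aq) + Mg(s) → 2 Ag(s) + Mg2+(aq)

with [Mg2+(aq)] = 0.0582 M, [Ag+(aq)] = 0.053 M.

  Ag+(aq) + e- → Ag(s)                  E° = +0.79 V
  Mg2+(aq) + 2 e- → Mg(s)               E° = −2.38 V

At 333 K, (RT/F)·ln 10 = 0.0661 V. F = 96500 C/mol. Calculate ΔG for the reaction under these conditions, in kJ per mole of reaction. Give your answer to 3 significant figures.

With Ag⁺/Ag reduced at the cathode, E°cell = +0.79 − (−2.38) = +3.17 V and n = 2.
Q = [Mg2+(aq)] / [Ag+(aq)]^2 = 20.7, so log Q = 1.316 and E = +3.17 − (0.0661/2)(1.316) = +3.1265 V.
Finally ΔG = −nFE = −(2)(96500 C/mol)(+3.1265 V) = −603 kJ/mol.

−603 kJ/mol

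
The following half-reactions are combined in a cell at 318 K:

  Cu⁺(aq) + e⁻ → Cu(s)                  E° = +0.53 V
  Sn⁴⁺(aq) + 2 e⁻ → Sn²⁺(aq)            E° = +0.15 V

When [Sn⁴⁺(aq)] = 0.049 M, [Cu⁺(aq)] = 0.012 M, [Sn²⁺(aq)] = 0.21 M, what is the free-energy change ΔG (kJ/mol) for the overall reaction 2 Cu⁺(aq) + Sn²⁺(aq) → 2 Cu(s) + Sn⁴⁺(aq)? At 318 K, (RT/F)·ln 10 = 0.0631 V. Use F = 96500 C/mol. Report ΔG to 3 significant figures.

−53.8 kJ/mol

E°cell = +0.53 − (+0.15) = +0.38 V; the balanced reaction transfers n = 2 electrons.
Here Q = [Sn⁴⁺(aq)] / ([Cu⁺(aq)]^2·[Sn²⁺(aq)]) = 1.62×10^3 (log Q = 3.210), giving E = +0.38 − (0.0631/2)·(3.210) = +0.2787 V.
ΔG = −nFE = −(2)(96500)(+0.2787) J/mol = −53.8 kJ/mol.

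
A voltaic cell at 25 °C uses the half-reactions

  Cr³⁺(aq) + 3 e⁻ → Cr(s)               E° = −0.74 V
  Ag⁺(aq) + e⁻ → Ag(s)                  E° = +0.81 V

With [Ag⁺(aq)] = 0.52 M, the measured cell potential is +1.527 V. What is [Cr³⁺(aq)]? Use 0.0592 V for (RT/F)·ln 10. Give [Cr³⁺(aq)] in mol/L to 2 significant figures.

Ag⁺/Ag is the cathode (higher E°); E°cell = +0.81 − (−0.74) = +1.55 V with n = 3.
Rearranging E = E° − (0.0592/n)·log Q gives log Q = 3(+1.55 − (+1.527))/0.0592 = 1.166.
For 3 Ag⁺(aq) + Cr(s) → 3 Ag(s) + Cr³⁺(aq), the reaction quotient is Q = [Cr³⁺(aq)] / [Ag⁺(aq)]^3.
Isolating [Cr³⁺(aq)] in Q = 10^{1.166} yields log [Cr³⁺(aq)] = 0.314, i.e. 2.1 M.

2.1 M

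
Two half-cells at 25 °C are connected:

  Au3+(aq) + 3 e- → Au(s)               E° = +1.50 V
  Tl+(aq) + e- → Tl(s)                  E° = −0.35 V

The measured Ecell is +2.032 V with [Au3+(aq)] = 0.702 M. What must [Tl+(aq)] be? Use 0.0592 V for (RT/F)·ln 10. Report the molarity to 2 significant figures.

0.00075 M

Au³⁺/Au is the cathode (higher E°); E°cell = +1.50 − (−0.35) = +1.85 V with n = 3.
Since E = E° − (0.0592/n)·log Q, log Q = n(E° − E)/0.0592 = −9.223.
The balanced reaction is Au3+(aq) + 3 Tl(s) → Au(s) + 3 Tl+(aq), so Q = [Tl+(aq)]^3 / [Au3+(aq)].
Isolating [Tl+(aq)] in Q = 10^{−9.223} yields log [Tl+(aq)] = −3.126, i.e. 0.00075 M.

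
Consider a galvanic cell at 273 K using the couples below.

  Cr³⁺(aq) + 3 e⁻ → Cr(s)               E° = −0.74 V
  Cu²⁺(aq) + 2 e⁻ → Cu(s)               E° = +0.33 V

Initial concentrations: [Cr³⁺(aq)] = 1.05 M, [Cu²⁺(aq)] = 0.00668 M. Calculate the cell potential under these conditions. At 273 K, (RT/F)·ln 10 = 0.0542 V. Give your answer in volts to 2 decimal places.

Since E°(Cu²⁺/Cu) > E°(Cr³⁺/Cr), Cu²⁺/Cu serves as the cathode.
The standard potential is +0.33 − (−0.74) = +1.07 V and the balanced reaction transfers n = 6 electrons.
For the overall reaction 3 Cu²⁺(aq) + 2 Cr(s) → 3 Cu(s) + 2 Cr³⁺(aq), Q = [Cr³⁺(aq)]^2 / [Cu²⁺(aq)]^3 = 3.7×10^6, giving log Q = 6.568.
E = E° − (0.0542/n)·log Q = +1.07 − (0.0542/6)(6.568) = +1.01 V.

+1.01 V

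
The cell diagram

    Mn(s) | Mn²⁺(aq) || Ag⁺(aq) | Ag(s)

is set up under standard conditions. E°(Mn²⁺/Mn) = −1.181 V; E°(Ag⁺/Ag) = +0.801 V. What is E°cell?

By convention the left-hand electrode in cell notation is the anode (oxidation) and the right-hand electrode is the cathode (reduction).
E°cell = E°(right) − E°(left) = +0.801 − (−1.181) = +1.982 V.

+1.982 V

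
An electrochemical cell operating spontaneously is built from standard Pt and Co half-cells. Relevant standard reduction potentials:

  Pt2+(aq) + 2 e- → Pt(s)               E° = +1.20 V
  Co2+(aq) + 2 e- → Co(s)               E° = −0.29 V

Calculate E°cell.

+1.49 V

Of the two couples in this cell, the one with the more positive reduction potential is reduced at the cathode: here that is Pt²⁺/Pt (+1.20 V); Co²⁺/Co (−0.29 V) is the anode.
E°cell = E°(cathode) − E°(anode) = +1.20 − (−0.29) = +1.49 V.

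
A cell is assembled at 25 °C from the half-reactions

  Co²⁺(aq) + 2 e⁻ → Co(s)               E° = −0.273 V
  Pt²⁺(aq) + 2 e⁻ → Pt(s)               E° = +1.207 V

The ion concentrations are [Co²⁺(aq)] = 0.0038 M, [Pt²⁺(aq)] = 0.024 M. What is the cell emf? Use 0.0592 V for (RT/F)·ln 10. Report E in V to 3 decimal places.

Since E°(Pt²⁺/Pt) > E°(Co²⁺/Co), Pt²⁺/Pt serves as the cathode.
E°cell = +1.207 − (−0.273) = +1.480 V, with n = 2 electrons transferred.
The balanced reaction is Pt²⁺(aq) + Co(s) → Pt(s) + Co²⁺(aq), so Q = [Co²⁺(aq)] / [Pt²⁺(aq)] = 0.158 and log Q = −0.800.
By the Nernst equation, E = +1.480 − (0.0592/2)·(−0.800) = +1.504 V.

+1.504 V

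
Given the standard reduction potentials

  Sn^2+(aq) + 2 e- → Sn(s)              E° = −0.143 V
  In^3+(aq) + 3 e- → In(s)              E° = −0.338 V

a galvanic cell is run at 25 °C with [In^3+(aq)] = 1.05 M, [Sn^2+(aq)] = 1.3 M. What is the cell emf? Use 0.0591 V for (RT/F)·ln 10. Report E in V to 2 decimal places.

Sn²⁺/Sn is reduced (cathode, E° = −0.143 V) and In³⁺/In is oxidized (anode).
The standard potential is −0.143 − (−0.338) = +0.195 V and the balanced reaction transfers n = 6 electrons.
For the overall reaction 3 Sn^2+(aq) + 2 In(s) → 3 Sn(s) + 2 In^3+(aq), Q = [In^3+(aq)]^2 / [Sn^2+(aq)]^3 = 0.502, giving log Q = −0.299.
E = E° − (0.0591/n)·log Q = +0.195 − (0.0591/6)(−0.299) = +0.20 V.

+0.20 V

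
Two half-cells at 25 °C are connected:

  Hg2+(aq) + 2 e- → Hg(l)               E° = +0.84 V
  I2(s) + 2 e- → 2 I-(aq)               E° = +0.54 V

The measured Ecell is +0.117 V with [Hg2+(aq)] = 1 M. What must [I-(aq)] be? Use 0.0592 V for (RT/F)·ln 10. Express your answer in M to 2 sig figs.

0.00081 M

The Hg²⁺/Hg couple has the larger reduction potential, so it is the cathode: E°cell = +0.84 − (+0.54) = +0.30 V and n = 2.
Rearranging E = E° − (0.0592/n)·log Q gives log Q = 2(+0.30 − (+0.117))/0.0592 = 6.182.
Balancing electrons gives Hg2+(aq) + 2 I-(aq) → Hg(l) + I2(s); thus Q = 1 / ([Hg2+(aq)]·[I-(aq)]^2).
Isolating [I-(aq)] in Q = 10^{6.182} yields log [I-(aq)] = −3.091, i.e. 0.00081 M.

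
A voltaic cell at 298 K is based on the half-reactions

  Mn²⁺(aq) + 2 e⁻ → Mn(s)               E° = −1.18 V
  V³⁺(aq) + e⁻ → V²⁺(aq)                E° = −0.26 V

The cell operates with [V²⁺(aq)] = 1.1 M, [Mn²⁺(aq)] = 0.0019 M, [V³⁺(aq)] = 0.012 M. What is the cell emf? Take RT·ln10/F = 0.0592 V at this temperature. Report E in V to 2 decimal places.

Since E°(V³⁺/V²⁺) > E°(Mn²⁺/Mn), V³⁺/V²⁺ serves as the cathode.
E°cell = E°cat − E°an = −0.26 − (−1.18) = +0.92 V; n = 2.
The balanced reaction is 2 V³⁺(aq) + Mn(s) → 2 V²⁺(aq) + Mn²⁺(aq), so Q = ([V²⁺(aq)]^2·[Mn²⁺(aq)]) / [V³⁺(aq)]^2 = 16 and log Q = 1.203.
Applying E = E° − (RT ln10/nF)·log Q gives +0.92 − (0.0592/2)(1.203) = +0.88 V.

+0.88 V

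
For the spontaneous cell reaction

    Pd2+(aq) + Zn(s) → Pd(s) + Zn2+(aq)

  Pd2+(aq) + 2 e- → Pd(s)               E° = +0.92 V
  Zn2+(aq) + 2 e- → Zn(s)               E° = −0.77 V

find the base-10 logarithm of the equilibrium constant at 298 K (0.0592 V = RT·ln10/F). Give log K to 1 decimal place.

The Pd²⁺/Pd couple is reduced (cathode); E°cell = +0.92 − (−0.77) = +1.69 V with n = 2.
At equilibrium E = 0, so log K = nE°cell / 0.0592 = (2)(+1.69) / 0.0592 = 57.1.

log K = 57.1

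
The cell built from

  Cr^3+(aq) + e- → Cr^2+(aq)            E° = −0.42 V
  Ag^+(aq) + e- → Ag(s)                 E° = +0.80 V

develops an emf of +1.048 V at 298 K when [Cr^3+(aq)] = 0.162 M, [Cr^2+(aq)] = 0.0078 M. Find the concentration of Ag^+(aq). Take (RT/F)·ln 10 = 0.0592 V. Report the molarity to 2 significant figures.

0.026 M

The Ag⁺/Ag couple has the larger reduction potential, so it is the cathode: E°cell = +0.80 − (−0.42) = +1.22 V and n = 1.
Rearranging E = E° − (0.0592/n)·log Q gives log Q = 1(+1.22 − (+1.048))/0.0592 = 2.905.
The balanced reaction is Ag^+(aq) + Cr^2+(aq) → Ag(s) + Cr^3+(aq), so Q = [Cr^3+(aq)] / ([Ag^+(aq)]·[Cr^2+(aq)]).
Isolating [Ag^+(aq)] in Q = 10^{2.905} yields log [Ag^+(aq)] = −1.588, i.e. 0.026 M.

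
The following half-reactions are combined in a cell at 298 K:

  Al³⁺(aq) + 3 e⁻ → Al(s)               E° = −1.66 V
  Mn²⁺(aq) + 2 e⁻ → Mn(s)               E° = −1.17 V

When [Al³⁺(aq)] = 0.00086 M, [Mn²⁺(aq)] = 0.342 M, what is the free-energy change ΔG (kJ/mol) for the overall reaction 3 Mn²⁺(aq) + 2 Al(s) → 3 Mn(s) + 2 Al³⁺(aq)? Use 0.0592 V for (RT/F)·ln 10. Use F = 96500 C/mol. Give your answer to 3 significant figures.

E°cell = −1.17 − (−1.66) = +0.49 V; the balanced reaction transfers n = 6 electrons.
The reaction quotient is [Al³⁺(aq)]^2 / [Mn²⁺(aq)]^3 = 1.85×10^−5; by Nernst, E = +0.49 − (0.0592/6)(−4.733) = +0.5367 V.
ΔG = −nFE = −(6)(96500)(+0.5367) J/mol = −311 kJ/mol.

−311 kJ/mol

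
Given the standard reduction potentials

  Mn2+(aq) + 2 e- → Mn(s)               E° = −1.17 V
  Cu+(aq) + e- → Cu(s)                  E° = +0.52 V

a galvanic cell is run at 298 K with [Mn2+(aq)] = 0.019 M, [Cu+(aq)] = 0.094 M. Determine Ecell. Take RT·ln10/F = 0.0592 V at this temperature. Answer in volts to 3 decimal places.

Cu⁺/Cu is reduced (cathode, E° = +0.52 V) and Mn²⁺/Mn is oxidized (anode).
The standard potential is +0.52 − (−1.17) = +1.69 V and the balanced reaction transfers n = 2 electrons.
For the overall reaction 2 Cu+(aq) + Mn(s) → 2 Cu(s) + Mn2+(aq), Q = [Mn2+(aq)] / [Cu+(aq)]^2 = 2.15, giving log Q = 0.332.
E = E° − (0.0592/n)·log Q = +1.69 − (0.0592/2)(0.332) = +1.680 V.

+1.680 V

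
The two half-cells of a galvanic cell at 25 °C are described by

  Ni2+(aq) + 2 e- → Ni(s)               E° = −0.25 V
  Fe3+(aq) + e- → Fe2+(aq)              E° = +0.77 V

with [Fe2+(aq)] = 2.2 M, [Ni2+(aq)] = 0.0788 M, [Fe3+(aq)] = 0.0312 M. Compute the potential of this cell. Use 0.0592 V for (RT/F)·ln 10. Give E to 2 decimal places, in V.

Fe³⁺/Fe²⁺ is reduced (cathode, E° = +0.77 V) and Ni²⁺/Ni is oxidized (anode).
E°cell = +0.77 − (−0.25) = +1.02 V, with n = 2 electrons transferred.
The balanced reaction is 2 Fe3+(aq) + Ni(s) → 2 Fe2+(aq) + Ni2+(aq), so Q = ([Fe2+(aq)]^2·[Ni2+(aq)]) / [Fe3+(aq)]^2 = 392 and log Q = 2.593.
Applying E = E° − (RT ln10/nF)·log Q gives +1.02 − (0.0592/2)(2.593) = +0.94 V.

+0.94 V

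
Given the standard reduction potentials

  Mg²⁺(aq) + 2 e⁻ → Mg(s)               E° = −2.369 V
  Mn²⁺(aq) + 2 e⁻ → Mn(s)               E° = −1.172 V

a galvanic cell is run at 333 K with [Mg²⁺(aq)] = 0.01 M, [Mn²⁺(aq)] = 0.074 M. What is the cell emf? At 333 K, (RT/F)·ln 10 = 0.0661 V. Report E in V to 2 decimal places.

Mn²⁺/Mn is reduced (cathode, E° = −1.172 V) and Mg²⁺/Mg is oxidized (anode).
The standard potential is −1.172 − (−2.369) = +1.197 V and the balanced reaction transfers n = 2 electrons.
The balanced reaction is Mn²⁺(aq) + Mg(s) → Mn(s) + Mg²⁺(aq), so Q = [Mg²⁺(aq)] / [Mn²⁺(aq)] = 0.135 and log Q = −0.869.
By the Nernst equation, E = +1.197 − (0.0661/2)·(−0.869) = +1.23 V.

+1.23 V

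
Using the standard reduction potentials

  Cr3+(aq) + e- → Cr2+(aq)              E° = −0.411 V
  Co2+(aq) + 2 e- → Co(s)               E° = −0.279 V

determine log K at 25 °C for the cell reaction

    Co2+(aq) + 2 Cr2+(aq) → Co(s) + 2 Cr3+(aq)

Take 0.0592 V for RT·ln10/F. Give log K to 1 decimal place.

The Co²⁺/Co couple is reduced (cathode); E°cell = −0.279 − (−0.411) = +0.132 V with n = 2.
At equilibrium E = 0, so log K = nE°cell / 0.0592 = (2)(+0.132) / 0.0592 = 4.5.

log K = 4.5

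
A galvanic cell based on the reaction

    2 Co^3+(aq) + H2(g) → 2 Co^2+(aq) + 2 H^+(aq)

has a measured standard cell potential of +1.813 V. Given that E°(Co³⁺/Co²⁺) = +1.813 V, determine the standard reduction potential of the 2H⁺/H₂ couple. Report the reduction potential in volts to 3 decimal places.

+0.000 V

In the reaction as written the Co³⁺/Co²⁺ couple is reduced (cathode) and 2H⁺/H₂ is oxidized (anode), so E°cell = E°(Co³⁺/Co²⁺) − E°(2H⁺/H₂).
E°(2H⁺/H₂) = E°(cathode) − E°cell = +1.813 − (+1.813) = +0.000 V.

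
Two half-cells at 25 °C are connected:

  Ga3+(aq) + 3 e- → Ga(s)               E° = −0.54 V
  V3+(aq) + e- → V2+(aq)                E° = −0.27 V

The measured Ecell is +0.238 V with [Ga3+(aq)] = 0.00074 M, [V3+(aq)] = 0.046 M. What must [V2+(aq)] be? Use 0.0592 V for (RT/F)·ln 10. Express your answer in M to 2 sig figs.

With V³⁺/V²⁺ at the cathode and Ga³⁺/Ga at the anode, E°cell = −0.27 − (−0.54) = +0.27 V (n = 3).
Rearranging E = E° − (0.0592/n)·log Q gives log Q = 3(+0.27 − (+0.238))/0.0592 = 1.622.
Balancing electrons gives 3 V3+(aq) + Ga(s) → 3 V2+(aq) + Ga3+(aq); thus Q = ([V2+(aq)]^3·[Ga3+(aq)]) / [V3+(aq)]^3.
Solving for the unknown gives log [V2+(aq)] = 0.247, so [V2+(aq)] ≈ 1.8 M.

1.8 M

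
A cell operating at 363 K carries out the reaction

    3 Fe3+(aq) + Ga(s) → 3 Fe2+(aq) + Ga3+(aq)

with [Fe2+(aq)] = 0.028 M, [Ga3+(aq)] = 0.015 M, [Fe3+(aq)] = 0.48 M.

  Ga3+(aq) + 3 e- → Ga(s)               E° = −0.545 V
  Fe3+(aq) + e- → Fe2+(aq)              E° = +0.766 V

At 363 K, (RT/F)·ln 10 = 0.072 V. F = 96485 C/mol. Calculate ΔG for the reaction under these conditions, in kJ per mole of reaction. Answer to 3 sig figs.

E°cell = +0.766 − (−0.545) = +1.311 V; the balanced reaction transfers n = 3 electrons.
Q = ([Fe2+(aq)]^3·[Ga3+(aq)]) / [Fe3+(aq)]^3 = 2.98×10^−6, so log Q = −5.526 and E = +1.311 − (0.072/3)(−5.526) = +1.4436 V.
Then ΔG = −nFE = −3 × 96485 × +1.4436 J/mol = −418 kJ/mol.

−418 kJ/mol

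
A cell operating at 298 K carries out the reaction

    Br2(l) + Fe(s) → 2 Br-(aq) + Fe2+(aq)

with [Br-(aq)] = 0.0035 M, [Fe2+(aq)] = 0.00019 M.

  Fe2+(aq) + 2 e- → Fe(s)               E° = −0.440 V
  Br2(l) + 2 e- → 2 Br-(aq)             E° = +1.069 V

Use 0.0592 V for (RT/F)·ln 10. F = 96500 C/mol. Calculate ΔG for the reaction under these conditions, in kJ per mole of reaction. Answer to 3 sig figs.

The standard cell potential is +1.069 − (−0.440) = +1.509 V, with n = 2 electrons in the balanced equation.
Here Q = [Br-(aq)]^2·[Fe2+(aq)] = 2.33×10^−9 (log Q = −8.633), giving E = +1.509 − (0.0592/2)·(−8.633) = +1.7645 V.
Then ΔG = −nFE = −2 × 96500 × +1.7645 J/mol = −341 kJ/mol.

−341 kJ/mol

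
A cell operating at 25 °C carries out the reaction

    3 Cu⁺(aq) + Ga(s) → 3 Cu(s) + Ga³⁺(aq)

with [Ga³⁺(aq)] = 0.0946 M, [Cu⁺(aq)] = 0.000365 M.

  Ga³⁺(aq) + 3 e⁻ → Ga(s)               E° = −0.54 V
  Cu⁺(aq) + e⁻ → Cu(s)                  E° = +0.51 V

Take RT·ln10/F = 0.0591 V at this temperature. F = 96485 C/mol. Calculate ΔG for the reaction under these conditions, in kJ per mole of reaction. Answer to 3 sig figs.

−251 kJ/mol

E°cell = +0.51 − (−0.54) = +1.05 V; the balanced reaction transfers n = 3 electrons.
Here Q = [Ga³⁺(aq)] / [Cu⁺(aq)]^3 = 1.95×10^9 (log Q = 9.289), giving E = +1.05 − (0.0591/3)·(9.289) = +0.8670 V.
ΔG = −nFE = −(3)(96485)(+0.8670) J/mol = −251 kJ/mol.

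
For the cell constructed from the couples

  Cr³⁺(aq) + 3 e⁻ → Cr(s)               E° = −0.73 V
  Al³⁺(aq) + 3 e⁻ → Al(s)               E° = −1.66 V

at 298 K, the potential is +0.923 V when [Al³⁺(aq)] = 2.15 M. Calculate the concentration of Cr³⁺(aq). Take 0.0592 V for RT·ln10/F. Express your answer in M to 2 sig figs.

0.95 M

With Cr³⁺/Cr at the cathode and Al³⁺/Al at the anode, E°cell = −0.73 − (−1.66) = +0.93 V (n = 3).
Rearranging E = E° − (0.0592/n)·log Q gives log Q = 3(+0.93 − (+0.923))/0.0592 = 0.355.
The balanced reaction is Cr³⁺(aq) + Al(s) → Cr(s) + Al³⁺(aq), so Q = [Al³⁺(aq)] / [Cr³⁺(aq)].
Solving for the unknown gives log [Cr³⁺(aq)] = −0.023, so [Cr³⁺(aq)] ≈ 0.95 M.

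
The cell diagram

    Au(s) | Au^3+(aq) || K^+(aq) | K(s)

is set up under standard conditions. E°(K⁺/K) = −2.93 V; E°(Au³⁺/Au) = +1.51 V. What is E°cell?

−4.44 V

By convention the left-hand electrode in cell notation is the anode (oxidation) and the right-hand electrode is the cathode (reduction).
E°cell = E°(right) − E°(left) = −2.93 − (+1.51) = −4.44 V.
The negative sign shows that, as written, the cell would require an external voltage to drive the reaction.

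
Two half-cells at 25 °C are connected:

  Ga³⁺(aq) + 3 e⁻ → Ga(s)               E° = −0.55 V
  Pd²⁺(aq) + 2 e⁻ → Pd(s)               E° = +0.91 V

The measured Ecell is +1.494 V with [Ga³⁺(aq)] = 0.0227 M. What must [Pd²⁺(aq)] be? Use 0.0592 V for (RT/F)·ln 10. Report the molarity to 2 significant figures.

With Pd²⁺/Pd at the cathode and Ga³⁺/Ga at the anode, E°cell = +0.91 − (−0.55) = +1.46 V (n = 6).
Rearranging E = E° − (0.0592/n)·log Q gives log Q = 6(+1.46 − (+1.494))/0.0592 = −3.446.
For 3 Pd²⁺(aq) + 2 Ga(s) → 3 Pd(s) + 2 Ga³⁺(aq), the reaction quotient is Q = [Ga³⁺(aq)]^2 / [Pd²⁺(aq)]^3.
Substituting the known concentrations and solving, log [Pd²⁺(aq)] = 0.053 and [Pd²⁺(aq)] = 1.1 M.

1.1 M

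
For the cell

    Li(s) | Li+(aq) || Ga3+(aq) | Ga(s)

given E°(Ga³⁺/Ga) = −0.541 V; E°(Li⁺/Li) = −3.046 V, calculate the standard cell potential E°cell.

+2.505 V

By convention the left-hand electrode in cell notation is the anode (oxidation) and the right-hand electrode is the cathode (reduction).
E°cell = E°(right) − E°(left) = −0.541 − (−3.046) = +2.505 V.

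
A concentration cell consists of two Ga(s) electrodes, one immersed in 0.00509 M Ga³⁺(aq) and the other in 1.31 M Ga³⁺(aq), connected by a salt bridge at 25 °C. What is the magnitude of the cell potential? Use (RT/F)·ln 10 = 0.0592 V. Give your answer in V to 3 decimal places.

0.048 V

For a concentration cell E°cell = 0, since both electrodes use the same couple.
The compartment with the higher Ga³⁺(aq) concentration (1.31 M) acts as the cathode; ions are reduced there and produced at the dilute (0.00509 M) anode.
With n = 3, Ecell = −(0.0592/3)·log([dilute]/[conc]) = −(0.0592/3)·log(0.00509/1.31) = +0.048 V.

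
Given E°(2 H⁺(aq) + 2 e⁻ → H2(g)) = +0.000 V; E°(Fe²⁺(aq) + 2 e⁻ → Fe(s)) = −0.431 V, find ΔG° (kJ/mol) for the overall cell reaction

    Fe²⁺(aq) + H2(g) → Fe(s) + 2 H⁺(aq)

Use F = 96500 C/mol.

+83.2 kJ/mol

In the reaction as written Fe²⁺(aq) is reduced, so the Fe²⁺/Fe couple is the cathode and 2H⁺/H₂ is the anode.
E°cell = −0.431 − (+0.000) = −0.431 V; balancing electrons gives n = 2.
ΔG° = −nFE°cell = −(2)(96500)(−0.431) J/mol = +83.2 kJ/mol.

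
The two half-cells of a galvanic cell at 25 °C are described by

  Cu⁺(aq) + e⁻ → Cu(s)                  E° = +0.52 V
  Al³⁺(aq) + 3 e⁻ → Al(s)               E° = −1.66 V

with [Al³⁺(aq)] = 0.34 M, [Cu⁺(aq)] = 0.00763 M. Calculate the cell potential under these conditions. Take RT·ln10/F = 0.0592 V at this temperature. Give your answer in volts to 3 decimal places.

The Cu⁺/Cu couple has the more positive E°, so it is the cathode; Al³⁺/Al is the anode.
E°cell = E°cat − E°an = +0.52 − (−1.66) = +2.18 V; n = 3.
Balancing gives 3 Cu⁺(aq) + Al(s) → 3 Cu(s) + Al³⁺(aq); hence Q = [Al³⁺(aq)] / [Cu⁺(aq)]^3 = 7.65×10^5 (log Q = 5.884).
E = E° − (0.0592/n)·log Q = +2.18 − (0.0592/3)(5.884) = +2.064 V.

+2.064 V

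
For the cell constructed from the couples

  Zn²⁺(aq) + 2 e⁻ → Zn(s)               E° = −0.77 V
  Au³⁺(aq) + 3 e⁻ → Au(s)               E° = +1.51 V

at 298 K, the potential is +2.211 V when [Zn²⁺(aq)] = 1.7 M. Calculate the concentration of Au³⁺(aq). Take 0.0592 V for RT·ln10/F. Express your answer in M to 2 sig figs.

With Au³⁺/Au at the cathode and Zn²⁺/Zn at the anode, E°cell = +1.51 − (−0.77) = +2.28 V (n = 6).
From the Nernst equation, log Q = n(E° − E)/0.0592 = 6·(+2.28 − (+2.211))/0.0592 = 6.993.
For 2 Au³⁺(aq) + 3 Zn(s) → 2 Au(s) + 3 Zn²⁺(aq), the reaction quotient is Q = [Zn²⁺(aq)]^3 / [Au³⁺(aq)]^2.
Isolating [Au³⁺(aq)] in Q = 10^{6.993} yields log [Au³⁺(aq)] = −3.151, i.e. 0.00071 M.

0.00071 M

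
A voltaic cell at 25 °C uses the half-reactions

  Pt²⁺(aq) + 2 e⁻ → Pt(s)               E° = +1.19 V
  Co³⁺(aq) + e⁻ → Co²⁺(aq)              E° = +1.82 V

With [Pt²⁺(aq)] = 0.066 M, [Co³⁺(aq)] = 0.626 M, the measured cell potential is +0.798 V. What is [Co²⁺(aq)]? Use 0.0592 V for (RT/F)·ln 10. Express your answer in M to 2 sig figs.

0.0035 M

The Co³⁺/Co²⁺ couple has the larger reduction potential, so it is the cathode: E°cell = +1.82 − (+1.19) = +0.63 V and n = 2.
From the Nernst equation, log Q = n(E° − E)/0.0592 = 2·(+0.63 − (+0.798))/0.0592 = −5.676.
The balanced reaction is 2 Co³⁺(aq) + Pt(s) → 2 Co²⁺(aq) + Pt²⁺(aq), so Q = ([Co²⁺(aq)]^2·[Pt²⁺(aq)]) / [Co³⁺(aq)]^2.
Solving for the unknown gives log [Co²⁺(aq)] = −2.451, so [Co²⁺(aq)] ≈ 0.0035 M.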